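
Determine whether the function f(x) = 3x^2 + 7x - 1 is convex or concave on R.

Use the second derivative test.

f(x) = 3x^2 + 7x - 1
f'(x) = 6x + 7
f''(x) = 6
Since f''(x) = 6 > 0 for all x, f is convex on R.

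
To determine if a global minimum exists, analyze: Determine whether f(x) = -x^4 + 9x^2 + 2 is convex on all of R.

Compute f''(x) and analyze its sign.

f(x) = -x^4 + 9x^2 + 2
f'(x) = -4x^3 + 18x
f''(x) = -12x^2 + 18
f''(x) = -12x^2 + 18 -> -inf as |x| -> inf
Therefore, f is not globally convex on R.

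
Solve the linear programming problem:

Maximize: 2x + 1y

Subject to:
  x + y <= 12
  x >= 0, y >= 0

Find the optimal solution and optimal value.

The feasible region has vertices at [(0, 0), (12, 0), (0, 12)].
Checking objective 2x + 1y at each vertex:
  (0, 0): 2*0 + 1*0 = 0
  (12, 0): 2*12 + 1*0 = 24
  (0, 12): 2*0 + 1*12 = 12
Maximum is 24 at (12, 0).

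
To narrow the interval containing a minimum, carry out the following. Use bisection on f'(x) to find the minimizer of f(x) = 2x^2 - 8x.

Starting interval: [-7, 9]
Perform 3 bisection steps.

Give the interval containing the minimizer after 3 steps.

Finding critical point of f(x) = 2x^2 - 8x using bisection on f'(x) = 4x + -8.
f'(x) = 0 when x = 2.
Starting interval: [-7, 9]
Step 1: mid = 1, f'(mid) = -4, new interval = [1, 9]
Step 2: mid = 5, f'(mid) = 12, new interval = [1, 5]
Step 3: mid = 3, f'(mid) = 4, new interval = [1, 3]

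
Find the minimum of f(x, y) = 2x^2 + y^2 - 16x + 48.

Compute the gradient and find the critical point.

f(x,y) = 2x^2 + y^2 - 16x + 48
df/dx = 4x + (-16) = 0  =>  x = 4
df/dy = 2y + (0) = 0  =>  y = 0
f(4, 0) = 2*(4)^2 + 1*(0)^2 + -16*(4) + 48 = 16
Hessian is diagonal with entries 4, 2 > 0, so this is a minimum.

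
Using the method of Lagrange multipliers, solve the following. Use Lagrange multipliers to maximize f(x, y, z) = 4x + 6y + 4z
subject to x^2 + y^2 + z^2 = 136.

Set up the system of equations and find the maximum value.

Lagrange conditions: 4 = 2*lambda*x, 6 = 2*lambda*y, 4 = 2*lambda*z
So x:4 = y:6 = z:4, i.e. x = 4t, y = 6t, z = 4t
Constraint: t^2*(4^2 + 6^2 + 4^2) = 136
  t^2 * 68 = 136  =>  t = sqrt(2)
Maximum = 4*4t + 6*6t + 4*4t = 68*sqrt(2) = sqrt(9248)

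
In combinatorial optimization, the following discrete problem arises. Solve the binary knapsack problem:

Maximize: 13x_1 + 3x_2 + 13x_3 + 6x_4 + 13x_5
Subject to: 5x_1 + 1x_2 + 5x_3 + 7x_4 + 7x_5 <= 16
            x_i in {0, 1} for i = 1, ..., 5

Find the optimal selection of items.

Items: item 1 (v=13, w=5), item 2 (v=3, w=1), item 3 (v=13, w=5), item 4 (v=6, w=7), item 5 (v=13, w=7)
Capacity: 16
Checking all 32 subsets (w = total weight, v = total value):
  {}: w = 0, v = 0
  {1}: w = 5, v = 13
  {2}: w = 1, v = 3
  {3}: w = 5, v = 13
  {4}: w = 7, v = 6
  {5}: w = 7, v = 13
  {1, 2}: w = 6, v = 16
  {1, 3}: w = 10, v = 26
  {1, 4}: w = 12, v = 19
  {1, 5}: w = 12, v = 26
  {2, 3}: w = 6, v = 16
  {2, 4}: w = 8, v = 9
  {2, 5}: w = 8, v = 16
  {3, 4}: w = 12, v = 19
  {3, 5}: w = 12, v = 26
  {4, 5}: w = 14, v = 19
  {1, 2, 3}: w = 11, v = 29
  {1, 2, 4}: w = 13, v = 22
  {1, 2, 5}: w = 13, v = 29
  {1, 3, 4}: w = 17 > 16, infeasible
  {1, 3, 5}: w = 17 > 16, infeasible
  {1, 4, 5}: w = 19 > 16, infeasible
  {2, 3, 4}: w = 13, v = 22
  {2, 3, 5}: w = 13, v = 29
  {2, 4, 5}: w = 15, v = 22
  {3, 4, 5}: w = 19 > 16, infeasible
  {1, 2, 3, 4}: w = 18 > 16, infeasible
  {1, 2, 3, 5}: w = 18 > 16, infeasible
  {1, 2, 4, 5}: w = 20 > 16, infeasible
  {1, 3, 4, 5}: w = 24 > 16, infeasible
  {2, 3, 4, 5}: w = 20 > 16, infeasible
  {1, 2, 3, 4, 5}: w = 25 > 16, infeasible
Best feasible subset: items [1, 2, 3]
(The same value 29 is also attained by {1, 2, 5}, {2, 3, 5}.)
Total weight: 11 <= 16, total value: 29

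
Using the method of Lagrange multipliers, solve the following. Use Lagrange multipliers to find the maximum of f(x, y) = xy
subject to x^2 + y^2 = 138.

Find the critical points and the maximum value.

Lagrange conditions: y = 2*lambda*x and x = 2*lambda*y
If x = 0 then y = 0, violating the constraint, so x, y != 0.
Dividing: y/x = x/y => x^2 = y^2 => y = x or y = -x
Constraint: 2x^2 = 138 => x^2 = 69 => x = +/-sqrt(69)
Critical points: (sqrt(69), sqrt(69)), (-sqrt(69), -sqrt(69)), (sqrt(69), -sqrt(69)), (-sqrt(69), sqrt(69))
  y = x:  xy = x^2 = 69  at (sqrt(69), sqrt(69)) and (-sqrt(69), -sqrt(69))
  y = -x: xy = -x^2 = -69 at (sqrt(69), -sqrt(69)) and (-sqrt(69), sqrt(69))
Maximum xy = 69 at (sqrt(69), sqrt(69)) and (-sqrt(69), -sqrt(69))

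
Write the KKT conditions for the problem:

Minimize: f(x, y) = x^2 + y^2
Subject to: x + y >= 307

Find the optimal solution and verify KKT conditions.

KKT conditions for min x^2 + y^2 s.t. x + y >= 307:
Stationarity: 2x = mu, 2y = mu
So x = y = mu/2.
Complementary slackness: mu*(x + y - 307) = 0
Primal feasibility: x + y >= 307; dual feasibility: mu >= 0
If mu = 0 then x = y = 0, but 0 + 0 < 307 is infeasible, so the constraint is active.
Constraint active: x + y = 2*(mu/2) = 307 => mu = 307
x = y = 307/2, f = 94249/2
Verify: stationarity 2*(307/2) = 307 = mu; primal 307/2 + 307/2 = 307 >= 307; dual mu = 307 >= 0; complementary slackness 307*(307 - 307) = 0. All KKT conditions hold.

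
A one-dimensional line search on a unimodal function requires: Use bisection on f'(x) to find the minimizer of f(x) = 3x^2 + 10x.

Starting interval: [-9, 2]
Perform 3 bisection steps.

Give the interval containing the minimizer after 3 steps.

Finding critical point of f(x) = 3x^2 + 10x using bisection on f'(x) = 6x + 10.
f'(x) = 0 when x = -5/3.
Starting interval: [-9, 2]
Step 1: mid = -7/2, f'(mid) = -11, new interval = [-7/2, 2]
Step 2: mid = -3/4, f'(mid) = 11/2, new interval = [-7/2, -3/4]
Step 3: mid = -17/8, f'(mid) = -11/4, new interval = [-17/8, -3/4]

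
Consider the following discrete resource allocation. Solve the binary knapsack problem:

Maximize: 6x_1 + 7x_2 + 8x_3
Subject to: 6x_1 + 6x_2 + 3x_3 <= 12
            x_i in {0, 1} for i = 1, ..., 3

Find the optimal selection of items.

Items: item 1 (v=6, w=6), item 2 (v=7, w=6), item 3 (v=8, w=3)
Capacity: 12
Checking all 8 subsets (w = total weight, v = total value):
  {}: w = 0, v = 0
  {1}: w = 6, v = 6
  {2}: w = 6, v = 7
  {3}: w = 3, v = 8
  {1, 2}: w = 12, v = 13
  {1, 3}: w = 9, v = 14
  {2, 3}: w = 9, v = 15
  {1, 2, 3}: w = 15 > 12, infeasible
Best feasible subset: items [2, 3]
Total weight: 9 <= 12, total value: 15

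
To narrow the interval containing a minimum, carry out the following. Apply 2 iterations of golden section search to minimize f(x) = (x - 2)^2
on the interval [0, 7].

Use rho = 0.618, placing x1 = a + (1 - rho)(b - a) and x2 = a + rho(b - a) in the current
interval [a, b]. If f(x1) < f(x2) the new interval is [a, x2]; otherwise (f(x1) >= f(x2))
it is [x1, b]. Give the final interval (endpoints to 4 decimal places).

Golden section search for min of f(x) = (x - 2)^2 on [0, 7].
Each step: x1 = a + (1 - rho)(b - a), x2 = a + rho(b - a); if f(x1) < f(x2) keep [a, x2], otherwise keep [x1, b].
Step 1: [0.0000, 7.0000], x1=2.6740 (f=0.4543), x2=4.3260 (f=5.4103); f(x1) < f(x2) => keep [0.0000, 4.3260]
Step 2: [0.0000, 4.3260], x1=1.6525 (f=0.1207), x2=2.6735 (f=0.4536); f(x1) < f(x2) => keep [0.0000, 2.6735]
Final interval: [0.0000, 2.6735]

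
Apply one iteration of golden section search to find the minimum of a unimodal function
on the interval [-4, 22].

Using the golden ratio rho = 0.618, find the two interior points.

Golden section search on [-4, 22].
Golden ratio rho = 0.618 (approx).
Interior points:
  x_1 = -4 + (1-0.618)*26 = 5.9320
  x_2 = -4 + 0.618*26 = 12.0680
Compare f(x_1) and f(x_2) to determine which subinterval to keep.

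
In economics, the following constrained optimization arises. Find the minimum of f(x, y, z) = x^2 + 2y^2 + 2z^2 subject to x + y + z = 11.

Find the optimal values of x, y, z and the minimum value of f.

Using Lagrange multipliers on f = x^2 + 2y^2 + 2z^2 with constraint x + y + z = 11:
Conditions: 2*1*x = lambda, 2*2*y = lambda, 2*2*z = lambda
So x = lambda/2, y = lambda/4, z = lambda/4
Substituting into constraint: lambda * (1) = 11
lambda = 11
x = 11/2, y = 11/4, z = 11/4
Minimum value = 121/2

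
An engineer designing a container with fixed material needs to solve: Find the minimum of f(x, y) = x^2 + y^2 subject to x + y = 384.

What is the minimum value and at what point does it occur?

Substitute y = 384 - x into f(x,y) = x^2 + y^2:
g(x) = x^2 + (384 - x)^2 = 2x^2 - 768x + 147456
g'(x) = 4x - 768 = 0  =>  x = 192
y = 384 - 192 = 192
Minimum value = 192^2 + 192^2 = 73728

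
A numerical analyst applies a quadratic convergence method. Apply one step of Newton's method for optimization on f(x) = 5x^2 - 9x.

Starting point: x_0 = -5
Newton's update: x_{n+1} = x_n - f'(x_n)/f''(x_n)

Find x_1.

f(x) = 5x^2 - 9x
f'(x) = 10x + (-9), f''(x) = 10
Newton step: x_1 = x_0 - f'(x_0)/f''(x_0)
f'(-5) = -59
x_1 = -5 - -59/10 = 9/10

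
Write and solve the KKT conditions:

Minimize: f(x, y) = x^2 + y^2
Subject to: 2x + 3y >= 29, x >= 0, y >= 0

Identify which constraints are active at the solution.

KKT conditions for min x^2 + y^2 s.t. 2x + 3y >= 29, x >= 0, y >= 0:
Stationarity: 2x = mu*2 + mu_x, 2y = mu*3 + mu_y, with mu, mu_x, mu_y >= 0
Complementary slackness: mu*(2x + 3y - 29) = 0, mu_x*x = 0, mu_y*y = 0
(0, 0) is infeasible (2*0 + 3*0 < 29), so if mu = 0 stationarity would force x = mu_x/2 >= 0, y = mu_y/2 >= 0 with mu_x*x = mu_y*y = 0, i.e. x = y = 0: contradiction. Hence mu > 0 and 2x + 3y = 29 is active.
Try x > 0, y > 0 (so mu_x = mu_y = 0): x = 2*mu/2, y = 3*mu/2
Substitute: 2*(2*mu/2) + 3*(3*mu/2) = 29
  mu*13/2 = 29 => mu = 58/13
x* = 58/13 > 0, y* = 87/13 > 0, consistent with mu_x = mu_y = 0.
f is convex and the constraints are linear, so this KKT point is the global minimum.
f* = 841/13
Active constraints: 2x + 3y >= 29 (holds with equality, mu = 58/13 > 0); x >= 0 and y >= 0 are inactive (mu_x = mu_y = 0).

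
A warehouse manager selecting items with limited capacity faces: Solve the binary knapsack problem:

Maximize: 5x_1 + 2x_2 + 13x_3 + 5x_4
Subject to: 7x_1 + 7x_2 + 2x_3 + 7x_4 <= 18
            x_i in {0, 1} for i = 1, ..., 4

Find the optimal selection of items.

Items: item 1 (v=5, w=7), item 2 (v=2, w=7), item 3 (v=13, w=2), item 4 (v=5, w=7)
Capacity: 18
Checking all 16 subsets (w = total weight, v = total value):
  {}: w = 0, v = 0
  {1}: w = 7, v = 5
  {2}: w = 7, v = 2
  {3}: w = 2, v = 13
  {4}: w = 7, v = 5
  {1, 2}: w = 14, v = 7
  {1, 3}: w = 9, v = 18
  {1, 4}: w = 14, v = 10
  {2, 3}: w = 9, v = 15
  {2, 4}: w = 14, v = 7
  {3, 4}: w = 9, v = 18
  {1, 2, 3}: w = 16, v = 20
  {1, 2, 4}: w = 21 > 18, infeasible
  {1, 3, 4}: w = 16, v = 23
  {2, 3, 4}: w = 16, v = 20
  {1, 2, 3, 4}: w = 23 > 18, infeasible
Best feasible subset: items [1, 3, 4]
Total weight: 16 <= 18, total value: 23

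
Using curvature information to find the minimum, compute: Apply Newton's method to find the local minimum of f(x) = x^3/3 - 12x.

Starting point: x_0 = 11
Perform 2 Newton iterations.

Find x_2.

f(x) = x^3/3 - 12x
f'(x) = x^2 - 12, f''(x) = 2x
Newton update: x_{n+1} = x_n - (x_n^2 - 12)/(2*x_n)
Step 1: x_0 = 11, f'=109, f''=22, x_1 = 133/22
Step 2: x_1 = 133/22, f'=11881/484, f''=133/11, x_2 = 23497/5852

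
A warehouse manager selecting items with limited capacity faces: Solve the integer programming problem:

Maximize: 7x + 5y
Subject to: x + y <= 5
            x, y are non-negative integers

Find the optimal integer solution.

Objective: 7x + 5y, constraint: x + y <= 5
Coefficient of x is 7 >= coefficient of y is 5, so allocate the entire budget to x.
Optimal: x = 5, y = 0, value = 35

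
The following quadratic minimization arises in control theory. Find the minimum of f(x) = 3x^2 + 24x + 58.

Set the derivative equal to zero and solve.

f(x) = 3x^2 + 24x + 58
f'(x) = 6x + (24) = 0
x = -24/6 = -4
f(-4) = 10
Since f''(x) = 6 > 0, this is a minimum.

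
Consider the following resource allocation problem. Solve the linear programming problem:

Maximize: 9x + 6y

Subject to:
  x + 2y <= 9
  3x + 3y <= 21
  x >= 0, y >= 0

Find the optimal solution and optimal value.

Feasible vertices: (0, 0), (0, 9/2), (5, 2), (7, 0)
Objective 9x + 6y at each:
  (0, 0): 0
  (0, 9/2): 27
  (5, 2): 57
  (7, 0): 63
Maximum is 63 at (7, 0).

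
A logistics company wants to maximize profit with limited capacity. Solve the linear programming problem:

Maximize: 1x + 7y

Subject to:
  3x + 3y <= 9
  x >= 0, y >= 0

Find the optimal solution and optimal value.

The feasible region has vertices at [(0, 0), (3, 0), (0, 3)].
Checking objective 1x + 7y at each vertex:
  (0, 0): 1*0 + 7*0 = 0
  (3, 0): 1*3 + 7*0 = 3
  (0, 3): 1*0 + 7*3 = 21
Maximum is 21 at (0, 3).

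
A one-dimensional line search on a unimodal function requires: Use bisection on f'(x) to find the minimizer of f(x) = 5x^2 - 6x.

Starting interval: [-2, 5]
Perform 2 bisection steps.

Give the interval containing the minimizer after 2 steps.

Finding critical point of f(x) = 5x^2 - 6x using bisection on f'(x) = 10x + -6.
f'(x) = 0 when x = 3/5.
Starting interval: [-2, 5]
Step 1: mid = 3/2, f'(mid) = 9, new interval = [-2, 3/2]
Step 2: mid = -1/4, f'(mid) = -17/2, new interval = [-1/4, 3/2]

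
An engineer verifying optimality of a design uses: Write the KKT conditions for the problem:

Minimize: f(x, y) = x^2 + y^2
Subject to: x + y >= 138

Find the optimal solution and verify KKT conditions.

KKT conditions for min x^2 + y^2 s.t. x + y >= 138:
Stationarity: 2x = mu, 2y = mu
So x = y = mu/2.
Complementary slackness: mu*(x + y - 138) = 0
Primal feasibility: x + y >= 138; dual feasibility: mu >= 0
If mu = 0 then x = y = 0, but 0 + 0 < 138 is infeasible, so the constraint is active.
Constraint active: x + y = 2*(mu/2) = 138 => mu = 138
x = y = 69, f = 9522
Verify: stationarity 2*69 = 138 = mu; primal 69 + 69 = 138 >= 138; dual mu = 138 >= 0; complementary slackness 138*(138 - 138) = 0. All KKT conditions hold.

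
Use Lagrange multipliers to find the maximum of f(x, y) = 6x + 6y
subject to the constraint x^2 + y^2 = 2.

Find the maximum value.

Set up Lagrange conditions: grad f = lambda * grad g
  6 = 2*lambda*x
  6 = 2*lambda*y
From these: x/y = 6/6, so x = 6t, y = 6t for some t.
Substitute into constraint: (6t)^2 + (6t)^2 = 2
  t^2 * 72 = 2
  t = sqrt(2/72)
Maximum = 6*x + 6*y = (6^2 + 6^2)*t = 72 * sqrt(2/72) = 12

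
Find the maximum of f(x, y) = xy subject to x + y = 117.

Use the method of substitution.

Substitute y = 117 - x into f(x,y) = xy:
g(x) = x(117 - x) = 117x - x^2
g'(x) = 117 - 2x = 0  =>  x = 117/2
y = 117 - 117/2 = 117/2
Maximum value = (117/2) * (117/2) = 13689/4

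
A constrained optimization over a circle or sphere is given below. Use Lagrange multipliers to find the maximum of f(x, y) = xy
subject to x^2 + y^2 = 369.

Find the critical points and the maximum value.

Lagrange conditions: y = 2*lambda*x and x = 2*lambda*y
If x = 0 then y = 0, violating the constraint, so x, y != 0.
Dividing: y/x = x/y => x^2 = y^2 => y = x or y = -x
Constraint: 2x^2 = 369 => x^2 = 369/2 => x = +/-sqrt(369/2)
Critical points: (sqrt(369/2), sqrt(369/2)), (-sqrt(369/2), -sqrt(369/2)), (sqrt(369/2), -sqrt(369/2)), (-sqrt(369/2), sqrt(369/2))
  y = x:  xy = x^2 = 369/2  at (sqrt(369/2), sqrt(369/2)) and (-sqrt(369/2), -sqrt(369/2))
  y = -x: xy = -x^2 = -369/2 at (sqrt(369/2), -sqrt(369/2)) and (-sqrt(369/2), sqrt(369/2))
Maximum xy = 369/2 at (sqrt(369/2), sqrt(369/2)) and (-sqrt(369/2), -sqrt(369/2))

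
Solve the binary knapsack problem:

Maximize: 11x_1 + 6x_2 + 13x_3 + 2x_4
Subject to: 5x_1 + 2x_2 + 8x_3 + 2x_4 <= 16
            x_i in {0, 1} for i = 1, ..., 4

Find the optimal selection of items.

Items: item 1 (v=11, w=5), item 2 (v=6, w=2), item 3 (v=13, w=8), item 4 (v=2, w=2)
Capacity: 16
Checking all 16 subsets (w = total weight, v = total value):
  {}: w = 0, v = 0
  {1}: w = 5, v = 11
  {2}: w = 2, v = 6
  {3}: w = 8, v = 13
  {4}: w = 2, v = 2
  {1, 2}: w = 7, v = 17
  {1, 3}: w = 13, v = 24
  {1, 4}: w = 7, v = 13
  {2, 3}: w = 10, v = 19
  {2, 4}: w = 4, v = 8
  {3, 4}: w = 10, v = 15
  {1, 2, 3}: w = 15, v = 30
  {1, 2, 4}: w = 9, v = 19
  {1, 3, 4}: w = 15, v = 26
  {2, 3, 4}: w = 12, v = 21
  {1, 2, 3, 4}: w = 17 > 16, infeasible
Best feasible subset: items [1, 2, 3]
Total weight: 15 <= 16, total value: 30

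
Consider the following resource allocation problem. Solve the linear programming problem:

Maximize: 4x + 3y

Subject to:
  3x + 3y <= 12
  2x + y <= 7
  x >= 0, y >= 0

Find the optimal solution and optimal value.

Feasible vertices: (0, 0), (0, 4), (3, 1), (7/2, 0)
Objective 4x + 3y at each:
  (0, 0): 0
  (0, 4): 12
  (3, 1): 15
  (7/2, 0): 14
Maximum is 15 at (3, 1).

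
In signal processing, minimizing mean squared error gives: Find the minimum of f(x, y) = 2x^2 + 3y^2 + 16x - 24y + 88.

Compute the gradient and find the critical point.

f(x,y) = 2x^2 + 3y^2 + 16x - 24y + 88
df/dx = 4x + (16) = 0  =>  x = -4
df/dy = 6y + (-24) = 0  =>  y = 4
f(-4, 4) = 2*(-4)^2 + 3*(4)^2 + 16*(-4) + -24*(4) + 88 = 8
Hessian is diagonal with entries 4, 6 > 0, so this is a minimum.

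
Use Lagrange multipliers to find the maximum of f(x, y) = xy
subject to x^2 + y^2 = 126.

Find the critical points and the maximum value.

Lagrange conditions: y = 2*lambda*x and x = 2*lambda*y
If x = 0 then y = 0, violating the constraint, so x, y != 0.
Dividing: y/x = x/y => x^2 = y^2 => y = x or y = -x
Constraint: 2x^2 = 126 => x^2 = 63 => x = +/-sqrt(63)
Critical points: (sqrt(63), sqrt(63)), (-sqrt(63), -sqrt(63)), (sqrt(63), -sqrt(63)), (-sqrt(63), sqrt(63))
  y = x:  xy = x^2 = 63  at (sqrt(63), sqrt(63)) and (-sqrt(63), -sqrt(63))
  y = -x: xy = -x^2 = -63 at (sqrt(63), -sqrt(63)) and (-sqrt(63), sqrt(63))
Maximum xy = 63 at (sqrt(63), sqrt(63)) and (-sqrt(63), -sqrt(63))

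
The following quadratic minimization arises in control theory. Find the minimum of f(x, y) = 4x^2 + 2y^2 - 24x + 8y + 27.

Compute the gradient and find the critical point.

f(x,y) = 4x^2 + 2y^2 - 24x + 8y + 27
df/dx = 8x + (-24) = 0  =>  x = 3
df/dy = 4y + (8) = 0  =>  y = -2
f(3, -2) = 4*(3)^2 + 2*(-2)^2 + -24*(3) + 8*(-2) + 27 = -17
Hessian is diagonal with entries 8, 4 > 0, so this is a minimum.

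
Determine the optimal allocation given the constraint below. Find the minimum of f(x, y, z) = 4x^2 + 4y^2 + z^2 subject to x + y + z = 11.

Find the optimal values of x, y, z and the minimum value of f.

Using Lagrange multipliers on f = 4x^2 + 4y^2 + z^2 with constraint x + y + z = 11:
Conditions: 2*4*x = lambda, 2*4*y = lambda, 2*1*z = lambda
So x = lambda/8, y = lambda/8, z = lambda/2
Substituting into constraint: lambda * (3/4) = 11
lambda = 44/3
x = 11/6, y = 11/6, z = 22/3
Minimum value = 242/3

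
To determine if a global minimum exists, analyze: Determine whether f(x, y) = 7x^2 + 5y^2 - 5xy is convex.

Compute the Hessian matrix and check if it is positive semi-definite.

f(x,y) = 7x^2 + 5y^2 - 5xy
Hessian H = [[14, -5], [-5, 10]]
trace(H) = 24, det(H) = 115
Eigenvalues: (24 +/- sqrt(116)) / 2 = 17.39, 6.615
Since both eigenvalues > 0, f is convex.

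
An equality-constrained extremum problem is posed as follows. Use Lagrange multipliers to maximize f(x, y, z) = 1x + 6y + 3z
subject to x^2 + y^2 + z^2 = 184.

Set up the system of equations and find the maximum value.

Lagrange conditions: 1 = 2*lambda*x, 6 = 2*lambda*y, 3 = 2*lambda*z
So x:1 = y:6 = z:3, i.e. x = 1t, y = 6t, z = 3t
Constraint: t^2*(1^2 + 6^2 + 3^2) = 184
  t^2 * 46 = 184  =>  t = sqrt(4)
Maximum = 1*1t + 6*6t + 3*3t = 46*sqrt(4) = 92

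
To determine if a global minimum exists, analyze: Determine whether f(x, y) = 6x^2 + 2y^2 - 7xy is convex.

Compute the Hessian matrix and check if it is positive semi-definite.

f(x,y) = 6x^2 + 2y^2 - 7xy
Hessian H = [[12, -7], [-7, 4]]
trace(H) = 16, det(H) = -1
Eigenvalues: (16 +/- sqrt(260)) / 2 = 16.06, -0.06226
Since not both eigenvalues positive, f is neither convex nor concave.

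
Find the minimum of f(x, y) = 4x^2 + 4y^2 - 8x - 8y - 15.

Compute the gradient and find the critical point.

f(x,y) = 4x^2 + 4y^2 - 8x - 8y - 15
df/dx = 8x + (-8) = 0  =>  x = 1
df/dy = 8y + (-8) = 0  =>  y = 1
f(1, 1) = 4*(1)^2 + 4*(1)^2 + -8*(1) + -8*(1) + -15 = -23
Hessian is diagonal with entries 8, 8 > 0, so this is a minimum.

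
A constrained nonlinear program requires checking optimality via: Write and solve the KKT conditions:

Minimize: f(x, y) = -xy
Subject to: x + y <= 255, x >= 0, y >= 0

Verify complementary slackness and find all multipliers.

Problem: min -xy s.t. x + y <= 255 (multiplier lambda), x >= 0 (mu_x), y >= 0 (mu_y)
KKT stationarity: -y + lambda - mu_x = 0, -x + lambda - mu_y = 0, with lambda, mu_x, mu_y >= 0
Complementary slackness: lambda*(x + y - 255) = 0, mu_x*x = 0, mu_y*y = 0
If lambda = 0: y = -mu_x <= 0 and x = -mu_y <= 0 force x = y = 0 with f = 0; but x = y = 255/2 is feasible with f = -65025/4 < 0, so this is not the minimum. Hence lambda > 0 and x + y = 255.
Try x > 0, y > 0 (so mu_x = mu_y = 0): y = lambda, x = lambda => x = y = lambda
x + y = 255 => 2*lambda = 255 => lambda = 255/2
x* = y* = 255/2 > 0, consistent with mu_x = mu_y = 0.
(Any feasible point with x = 0 or y = 0 has f = 0 > -65025/4, so the minimum is not on those boundaries.)
min(-xy) = -65025/4 (i.e. max xy = 65025/4)
Multipliers: lambda = 255/2, mu_x = 0, mu_y = 0
Complementary slackness: lambda*(x + y - 255) = 255/2*(255/2 + 255/2 - 255) = 0, mu_x*x = 0*255/2 = 0, mu_y*y = 0*255/2 = 0. Satisfied.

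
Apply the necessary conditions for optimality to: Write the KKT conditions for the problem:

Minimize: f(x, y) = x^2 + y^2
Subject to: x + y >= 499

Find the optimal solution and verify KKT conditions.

KKT conditions for min x^2 + y^2 s.t. x + y >= 499:
Stationarity: 2x = mu, 2y = mu
So x = y = mu/2.
Complementary slackness: mu*(x + y - 499) = 0
Primal feasibility: x + y >= 499; dual feasibility: mu >= 0
If mu = 0 then x = y = 0, but 0 + 0 < 499 is infeasible, so the constraint is active.
Constraint active: x + y = 2*(mu/2) = 499 => mu = 499
x = y = 499/2, f = 249001/2
Verify: stationarity 2*(499/2) = 499 = mu; primal 499/2 + 499/2 = 499 >= 499; dual mu = 499 >= 0; complementary slackness 499*(499 - 499) = 0. All KKT conditions hold.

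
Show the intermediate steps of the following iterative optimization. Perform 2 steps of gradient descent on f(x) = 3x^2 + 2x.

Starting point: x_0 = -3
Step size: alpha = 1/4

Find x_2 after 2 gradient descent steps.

f(x) = 3x^2 + 2x, f'(x) = 6x + (2)
Step 1: f'(-3) = -16, x_1 = -3 - 1/4 * -16 = 1
Step 2: f'(1) = 8, x_2 = 1 - 1/4 * 8 = -1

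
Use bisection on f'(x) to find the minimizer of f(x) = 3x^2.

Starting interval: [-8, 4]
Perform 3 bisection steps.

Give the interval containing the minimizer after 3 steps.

Finding critical point of f(x) = 3x^2 using bisection on f'(x) = 6x + 0.
f'(x) = 0 when x = 0.
Starting interval: [-8, 4]
Step 1: mid = -2, f'(mid) = -12, new interval = [-2, 4]
Step 2: mid = 1, f'(mid) = 6, new interval = [-2, 1]
Step 3: mid = -1/2, f'(mid) = -3, new interval = [-1/2, 1]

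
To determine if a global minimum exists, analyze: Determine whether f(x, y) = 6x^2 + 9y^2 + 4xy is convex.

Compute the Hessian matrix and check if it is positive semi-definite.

f(x,y) = 6x^2 + 9y^2 + 4xy
Hessian H = [[12, 4], [4, 18]]
trace(H) = 30, det(H) = 200
Eigenvalues: (30 +/- sqrt(100)) / 2 = 20, 10
Since both eigenvalues > 0, f is convex.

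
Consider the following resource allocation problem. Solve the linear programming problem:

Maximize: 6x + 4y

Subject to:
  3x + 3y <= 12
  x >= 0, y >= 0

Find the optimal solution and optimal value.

The feasible region has vertices at [(0, 0), (4, 0), (0, 4)].
Checking objective 6x + 4y at each vertex:
  (0, 0): 6*0 + 4*0 = 0
  (4, 0): 6*4 + 4*0 = 24
  (0, 4): 6*0 + 4*4 = 16
Maximum is 24 at (4, 0).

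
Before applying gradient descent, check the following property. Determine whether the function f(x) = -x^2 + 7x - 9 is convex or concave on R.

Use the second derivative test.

f(x) = -x^2 + 7x - 9
f'(x) = -2x + 7
f''(x) = -2
Since f''(x) = -2 < 0 for all x, f is concave on R.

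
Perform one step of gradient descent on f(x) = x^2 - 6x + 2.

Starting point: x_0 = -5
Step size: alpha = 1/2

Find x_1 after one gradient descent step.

f(x) = x^2 - 6x + 2
f'(x) = 2x - 6
f'(-5) = 2*-5 + (-6) = -16
x_1 = x_0 - alpha * f'(x_0) = -5 - 1/2 * -16 = 3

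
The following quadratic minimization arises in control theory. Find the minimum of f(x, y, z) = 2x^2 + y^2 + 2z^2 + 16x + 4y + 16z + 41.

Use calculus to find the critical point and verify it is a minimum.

f(x,y,z) = 2x^2 + y^2 + 2z^2 + 16x + 4y + 16z + 41
df/dx = 4x + (16) = 0 => x = -4
df/dy = 2y + (4) = 0 => y = -2
df/dz = 4z + (16) = 0 => z = -4
f(-4,-2,-4) = 2*(-4)^2 + 1*(-2)^2 + 2*(-4)^2 + 16*(-4) + 4*(-2) + 16*(-4) + 41 = -27
Hessian is diagonal with entries 4, 2, 4 > 0, confirmed minimum.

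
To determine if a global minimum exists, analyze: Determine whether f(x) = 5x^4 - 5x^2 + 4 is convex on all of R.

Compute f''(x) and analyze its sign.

f(x) = 5x^4 - 5x^2 + 4
f'(x) = 20x^3 + -10x
f''(x) = 60x^2 + -10
f''(0) = -10 < 0, so not convex near x = 0
Therefore, f is not globally convex on R.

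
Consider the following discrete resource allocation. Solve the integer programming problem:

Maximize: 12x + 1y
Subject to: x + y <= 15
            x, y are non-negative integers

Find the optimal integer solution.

Objective: 12x + 1y, constraint: x + y <= 15
Coefficient of x is 12 >= coefficient of y is 1, so allocate the entire budget to x.
Optimal: x = 15, y = 0, value = 180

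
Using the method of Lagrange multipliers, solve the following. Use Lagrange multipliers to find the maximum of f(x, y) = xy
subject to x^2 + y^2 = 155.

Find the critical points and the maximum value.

Lagrange conditions: y = 2*lambda*x and x = 2*lambda*y
If x = 0 then y = 0, violating the constraint, so x, y != 0.
Dividing: y/x = x/y => x^2 = y^2 => y = x or y = -x
Constraint: 2x^2 = 155 => x^2 = 155/2 => x = +/-sqrt(155/2)
Critical points: (sqrt(155/2), sqrt(155/2)), (-sqrt(155/2), -sqrt(155/2)), (sqrt(155/2), -sqrt(155/2)), (-sqrt(155/2), sqrt(155/2))
  y = x:  xy = x^2 = 155/2  at (sqrt(155/2), sqrt(155/2)) and (-sqrt(155/2), -sqrt(155/2))
  y = -x: xy = -x^2 = -155/2 at (sqrt(155/2), -sqrt(155/2)) and (-sqrt(155/2), sqrt(155/2))
Maximum xy = 155/2 at (sqrt(155/2), sqrt(155/2)) and (-sqrt(155/2), -sqrt(155/2))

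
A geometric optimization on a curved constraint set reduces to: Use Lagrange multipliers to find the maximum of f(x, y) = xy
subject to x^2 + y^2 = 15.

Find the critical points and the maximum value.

Lagrange conditions: y = 2*lambda*x and x = 2*lambda*y
If x = 0 then y = 0, violating the constraint, so x, y != 0.
Dividing: y/x = x/y => x^2 = y^2 => y = x or y = -x
Constraint: 2x^2 = 15 => x^2 = 15/2 => x = +/-sqrt(15/2)
Critical points: (sqrt(15/2), sqrt(15/2)), (-sqrt(15/2), -sqrt(15/2)), (sqrt(15/2), -sqrt(15/2)), (-sqrt(15/2), sqrt(15/2))
  y = x:  xy = x^2 = 15/2  at (sqrt(15/2), sqrt(15/2)) and (-sqrt(15/2), -sqrt(15/2))
  y = -x: xy = -x^2 = -15/2 at (sqrt(15/2), -sqrt(15/2)) and (-sqrt(15/2), sqrt(15/2))
Maximum xy = 15/2 at (sqrt(15/2), sqrt(15/2)) and (-sqrt(15/2), -sqrt(15/2))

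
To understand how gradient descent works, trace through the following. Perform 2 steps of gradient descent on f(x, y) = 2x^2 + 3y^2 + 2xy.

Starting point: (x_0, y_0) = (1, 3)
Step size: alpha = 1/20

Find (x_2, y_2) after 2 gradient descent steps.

f(x,y) = 2x^2 + 3y^2 + 2xy
grad_x = 4x + 2y, grad_y = 6y + 2x
Step 1: grad = (10, 20), (1/2, 2)
Step 2: grad = (6, 13), (1/5, 27/20)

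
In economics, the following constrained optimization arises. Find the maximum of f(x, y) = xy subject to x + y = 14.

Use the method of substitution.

Substitute y = 14 - x into f(x,y) = xy:
g(x) = x(14 - x) = 14x - x^2
g'(x) = 14 - 2x = 0  =>  x = 7
y = 14 - 7 = 7
Maximum value = 7 * 7 = 49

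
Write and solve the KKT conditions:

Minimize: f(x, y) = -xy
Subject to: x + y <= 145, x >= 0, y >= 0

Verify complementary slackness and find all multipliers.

Problem: min -xy s.t. x + y <= 145 (multiplier lambda), x >= 0 (mu_x), y >= 0 (mu_y)
KKT stationarity: -y + lambda - mu_x = 0, -x + lambda - mu_y = 0, with lambda, mu_x, mu_y >= 0
Complementary slackness: lambda*(x + y - 145) = 0, mu_x*x = 0, mu_y*y = 0
If lambda = 0: y = -mu_x <= 0 and x = -mu_y <= 0 force x = y = 0 with f = 0; but x = y = 145/2 is feasible with f = -21025/4 < 0, so this is not the minimum. Hence lambda > 0 and x + y = 145.
Try x > 0, y > 0 (so mu_x = mu_y = 0): y = lambda, x = lambda => x = y = lambda
x + y = 145 => 2*lambda = 145 => lambda = 145/2
x* = y* = 145/2 > 0, consistent with mu_x = mu_y = 0.
(Any feasible point with x = 0 or y = 0 has f = 0 > -21025/4, so the minimum is not on those boundaries.)
min(-xy) = -21025/4 (i.e. max xy = 21025/4)
Multipliers: lambda = 145/2, mu_x = 0, mu_y = 0
Complementary slackness: lambda*(x + y - 145) = 145/2*(145/2 + 145/2 - 145) = 0, mu_x*x = 0*145/2 = 0, mu_y*y = 0*145/2 = 0. Satisfied.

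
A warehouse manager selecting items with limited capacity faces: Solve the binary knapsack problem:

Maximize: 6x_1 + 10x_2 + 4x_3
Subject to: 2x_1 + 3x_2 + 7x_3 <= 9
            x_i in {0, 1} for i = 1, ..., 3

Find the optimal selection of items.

Items: item 1 (v=6, w=2), item 2 (v=10, w=3), item 3 (v=4, w=7)
Capacity: 9
Checking all 8 subsets (w = total weight, v = total value):
  {}: w = 0, v = 0
  {1}: w = 2, v = 6
  {2}: w = 3, v = 10
  {3}: w = 7, v = 4
  {1, 2}: w = 5, v = 16
  {1, 3}: w = 9, v = 10
  {2, 3}: w = 10 > 9, infeasible
  {1, 2, 3}: w = 12 > 9, infeasible
Best feasible subset: items [1, 2]
Total weight: 5 <= 9, total value: 16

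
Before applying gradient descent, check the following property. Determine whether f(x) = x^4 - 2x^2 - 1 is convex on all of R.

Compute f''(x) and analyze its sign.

f(x) = x^4 - 2x^2 - 1
f'(x) = 4x^3 + -4x
f''(x) = 12x^2 + -4
f''(0) = -4 < 0, so not convex near x = 0
Therefore, f is not globally convex on R.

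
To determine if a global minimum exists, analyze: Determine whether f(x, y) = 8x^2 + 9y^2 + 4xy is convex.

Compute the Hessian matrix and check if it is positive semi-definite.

f(x,y) = 8x^2 + 9y^2 + 4xy
Hessian H = [[16, 4], [4, 18]]
trace(H) = 34, det(H) = 272
Eigenvalues: (34 +/- sqrt(68)) / 2 = 21.12, 12.88
Since both eigenvalues > 0, f is convex.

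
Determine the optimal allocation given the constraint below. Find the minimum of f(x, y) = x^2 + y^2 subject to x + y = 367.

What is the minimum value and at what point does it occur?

Substitute y = 367 - x into f(x,y) = x^2 + y^2:
g(x) = x^2 + (367 - x)^2 = 2x^2 - 734x + 134689
g'(x) = 4x - 734 = 0  =>  x = 367/2
y = 367 - 367/2 = 367/2
Minimum value = (367/2)^2 + (367/2)^2 = 134689/2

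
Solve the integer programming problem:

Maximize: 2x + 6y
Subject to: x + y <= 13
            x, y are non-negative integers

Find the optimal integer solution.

Objective: 2x + 6y, constraint: x + y <= 13
Coefficient of y is 6 > coefficient of x is 2, so allocate the entire budget to y.
Optimal: x = 0, y = 13, value = 78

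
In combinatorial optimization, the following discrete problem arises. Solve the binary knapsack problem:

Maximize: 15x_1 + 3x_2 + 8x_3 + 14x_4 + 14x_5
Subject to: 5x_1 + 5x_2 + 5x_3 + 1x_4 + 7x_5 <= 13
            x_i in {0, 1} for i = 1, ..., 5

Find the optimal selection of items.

Items: item 1 (v=15, w=5), item 2 (v=3, w=5), item 3 (v=8, w=5), item 4 (v=14, w=1), item 5 (v=14, w=7)
Capacity: 13
Checking all 32 subsets (w = total weight, v = total value):
  {}: w = 0, v = 0
  {1}: w = 5, v = 15
  {2}: w = 5, v = 3
  {3}: w = 5, v = 8
  {4}: w = 1, v = 14
  {5}: w = 7, v = 14
  {1, 2}: w = 10, v = 18
  {1, 3}: w = 10, v = 23
  {1, 4}: w = 6, v = 29
  {1, 5}: w = 12, v = 29
  {2, 3}: w = 10, v = 11
  {2, 4}: w = 6, v = 17
  {2, 5}: w = 12, v = 17
  {3, 4}: w = 6, v = 22
  {3, 5}: w = 12, v = 22
  {4, 5}: w = 8, v = 28
  {1, 2, 3}: w = 15 > 13, infeasible
  {1, 2, 4}: w = 11, v = 32
  {1, 2, 5}: w = 17 > 13, infeasible
  {1, 3, 4}: w = 11, v = 37
  {1, 3, 5}: w = 17 > 13, infeasible
  {1, 4, 5}: w = 13, v = 43
  {2, 3, 4}: w = 11, v = 25
  {2, 3, 5}: w = 17 > 13, infeasible
  {2, 4, 5}: w = 13, v = 31
  {3, 4, 5}: w = 13, v = 36
  {1, 2, 3, 4}: w = 16 > 13, infeasible
  {1, 2, 3, 5}: w = 22 > 13, infeasible
  {1, 2, 4, 5}: w = 18 > 13, infeasible
  {1, 3, 4, 5}: w = 18 > 13, infeasible
  {2, 3, 4, 5}: w = 18 > 13, infeasible
  {1, 2, 3, 4, 5}: w = 23 > 13, infeasible
Best feasible subset: items [1, 4, 5]
Total weight: 13 <= 13, total value: 43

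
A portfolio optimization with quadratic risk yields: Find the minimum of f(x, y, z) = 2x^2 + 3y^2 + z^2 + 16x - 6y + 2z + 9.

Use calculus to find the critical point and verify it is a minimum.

f(x,y,z) = 2x^2 + 3y^2 + z^2 + 16x - 6y + 2z + 9
df/dx = 4x + (16) = 0 => x = -4
df/dy = 6y + (-6) = 0 => y = 1
df/dz = 2z + (2) = 0 => z = -1
f(-4,1,-1) = 2*(-4)^2 + 3*(1)^2 + 1*(-1)^2 + 16*(-4) + -6*(1) + 2*(-1) + 9 = -27
Hessian is diagonal with entries 4, 6, 2 > 0, confirmed minimum.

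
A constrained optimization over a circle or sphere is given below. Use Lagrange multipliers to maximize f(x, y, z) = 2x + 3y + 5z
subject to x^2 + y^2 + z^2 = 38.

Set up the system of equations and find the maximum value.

Lagrange conditions: 2 = 2*lambda*x, 3 = 2*lambda*y, 5 = 2*lambda*z
So x:2 = y:3 = z:5, i.e. x = 2t, y = 3t, z = 5t
Constraint: t^2*(2^2 + 3^2 + 5^2) = 38
  t^2 * 38 = 38  =>  t = sqrt(1)
Maximum = 2*2t + 3*3t + 5*5t = 38*sqrt(1) = 38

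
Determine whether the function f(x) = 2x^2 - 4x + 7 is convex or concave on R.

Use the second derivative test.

f(x) = 2x^2 - 4x + 7
f'(x) = 4x - 4
f''(x) = 4
Since f''(x) = 4 > 0 for all x, f is convex on R.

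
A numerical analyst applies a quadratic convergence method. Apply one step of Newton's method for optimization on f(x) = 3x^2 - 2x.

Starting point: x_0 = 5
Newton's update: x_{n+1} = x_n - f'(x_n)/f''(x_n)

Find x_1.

f(x) = 3x^2 - 2x
f'(x) = 6x + (-2), f''(x) = 6
Newton step: x_1 = x_0 - f'(x_0)/f''(x_0)
f'(5) = 28
x_1 = 5 - 28/6 = 1/3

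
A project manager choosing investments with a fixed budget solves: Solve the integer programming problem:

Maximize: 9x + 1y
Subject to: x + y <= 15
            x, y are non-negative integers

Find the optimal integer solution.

Objective: 9x + 1y, constraint: x + y <= 15
Coefficient of x is 9 >= coefficient of y is 1, so allocate the entire budget to x.
Optimal: x = 15, y = 0, value = 135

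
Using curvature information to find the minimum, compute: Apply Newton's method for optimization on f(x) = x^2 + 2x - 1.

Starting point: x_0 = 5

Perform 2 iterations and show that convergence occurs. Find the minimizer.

f(x) = x^2 + 2x - 1, f'(x) = 2x + (2), f''(x) = 2
Step 1: f'(5) = 12, x_1 = 5 - 12/2 = -1
Step 2: f'(-1) = 0, x_2 = -1 (converged)
Newton's method converges in 1 step for quadratics.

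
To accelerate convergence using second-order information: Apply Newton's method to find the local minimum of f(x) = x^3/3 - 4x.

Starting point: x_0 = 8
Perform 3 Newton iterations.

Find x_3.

f(x) = x^3/3 - 4x
f'(x) = x^2 - 4, f''(x) = 2x
Newton update: x_{n+1} = x_n - (x_n^2 - 4)/(2*x_n)
Step 1: x_0 = 8, f'=60, f''=16, x_1 = 17/4
Step 2: x_1 = 17/4, f'=225/16, f''=17/2, x_2 = 353/136
Step 3: x_2 = 353/136, f'=50625/18496, f''=353/68, x_3 = 198593/96016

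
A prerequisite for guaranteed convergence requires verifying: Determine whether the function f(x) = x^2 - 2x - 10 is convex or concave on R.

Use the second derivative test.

f(x) = x^2 - 2x - 10
f'(x) = 2x - 2
f''(x) = 2
Since f''(x) = 2 > 0 for all x, f is convex on R.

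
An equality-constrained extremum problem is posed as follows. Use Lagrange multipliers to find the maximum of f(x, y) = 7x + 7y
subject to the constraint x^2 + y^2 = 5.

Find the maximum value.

Set up Lagrange conditions: grad f = lambda * grad g
  7 = 2*lambda*x
  7 = 2*lambda*y
From these: x/y = 7/7, so x = 7t, y = 7t for some t.
Substitute into constraint: (7t)^2 + (7t)^2 = 5
  t^2 * 98 = 5
  t = sqrt(5/98)
Maximum = 7*x + 7*y = (7^2 + 7^2)*t = 98 * sqrt(5/98) = sqrt(490)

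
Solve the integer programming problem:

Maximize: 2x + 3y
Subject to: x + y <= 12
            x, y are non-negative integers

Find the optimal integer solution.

Objective: 2x + 3y, constraint: x + y <= 12
Coefficient of y is 3 > coefficient of x is 2, so allocate the entire budget to y.
Optimal: x = 0, y = 12, value = 36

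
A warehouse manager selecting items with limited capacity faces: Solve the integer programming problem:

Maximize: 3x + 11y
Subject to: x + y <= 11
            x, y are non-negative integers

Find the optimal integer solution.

Objective: 3x + 11y, constraint: x + y <= 11
Coefficient of y is 11 > coefficient of x is 3, so allocate the entire budget to y.
Optimal: x = 0, y = 11, value = 121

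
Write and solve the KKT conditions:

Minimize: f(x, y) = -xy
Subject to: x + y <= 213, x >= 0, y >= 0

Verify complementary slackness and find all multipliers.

Problem: min -xy s.t. x + y <= 213 (multiplier lambda), x >= 0 (mu_x), y >= 0 (mu_y)
KKT stationarity: -y + lambda - mu_x = 0, -x + lambda - mu_y = 0, with lambda, mu_x, mu_y >= 0
Complementary slackness: lambda*(x + y - 213) = 0, mu_x*x = 0, mu_y*y = 0
If lambda = 0: y = -mu_x <= 0 and x = -mu_y <= 0 force x = y = 0 with f = 0; but x = y = 213/2 is feasible with f = -45369/4 < 0, so this is not the minimum. Hence lambda > 0 and x + y = 213.
Try x > 0, y > 0 (so mu_x = mu_y = 0): y = lambda, x = lambda => x = y = lambda
x + y = 213 => 2*lambda = 213 => lambda = 213/2
x* = y* = 213/2 > 0, consistent with mu_x = mu_y = 0.
(Any feasible point with x = 0 or y = 0 has f = 0 > -45369/4, so the minimum is not on those boundaries.)
min(-xy) = -45369/4 (i.e. max xy = 45369/4)
Multipliers: lambda = 213/2, mu_x = 0, mu_y = 0
Complementary slackness: lambda*(x + y - 213) = 213/2*(213/2 + 213/2 - 213) = 0, mu_x*x = 0*213/2 = 0, mu_y*y = 0*213/2 = 0. Satisfied.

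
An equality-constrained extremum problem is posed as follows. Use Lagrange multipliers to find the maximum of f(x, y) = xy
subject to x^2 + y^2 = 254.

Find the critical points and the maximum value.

Lagrange conditions: y = 2*lambda*x and x = 2*lambda*y
If x = 0 then y = 0, violating the constraint, so x, y != 0.
Dividing: y/x = x/y => x^2 = y^2 => y = x or y = -x
Constraint: 2x^2 = 254 => x^2 = 127 => x = +/-sqrt(127)
Critical points: (sqrt(127), sqrt(127)), (-sqrt(127), -sqrt(127)), (sqrt(127), -sqrt(127)), (-sqrt(127), sqrt(127))
  y = x:  xy = x^2 = 127  at (sqrt(127), sqrt(127)) and (-sqrt(127), -sqrt(127))
  y = -x: xy = -x^2 = -127 at (sqrt(127), -sqrt(127)) and (-sqrt(127), sqrt(127))
Maximum xy = 127 at (sqrt(127), sqrt(127)) and (-sqrt(127), -sqrt(127))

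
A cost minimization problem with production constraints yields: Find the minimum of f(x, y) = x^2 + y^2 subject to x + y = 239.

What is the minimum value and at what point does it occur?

Substitute y = 239 - x into f(x,y) = x^2 + y^2:
g(x) = x^2 + (239 - x)^2 = 2x^2 - 478x + 57121
g'(x) = 4x - 478 = 0  =>  x = 239/2
y = 239 - 239/2 = 239/2
Minimum value = (239/2)^2 + (239/2)^2 = 57121/2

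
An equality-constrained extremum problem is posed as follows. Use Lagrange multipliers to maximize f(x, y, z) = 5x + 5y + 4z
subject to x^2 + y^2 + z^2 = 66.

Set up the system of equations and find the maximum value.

Lagrange conditions: 5 = 2*lambda*x, 5 = 2*lambda*y, 4 = 2*lambda*z
So x:5 = y:5 = z:4, i.e. x = 5t, y = 5t, z = 4t
Constraint: t^2*(5^2 + 5^2 + 4^2) = 66
  t^2 * 66 = 66  =>  t = sqrt(1)
Maximum = 5*5t + 5*5t + 4*4t = 66*sqrt(1) = 66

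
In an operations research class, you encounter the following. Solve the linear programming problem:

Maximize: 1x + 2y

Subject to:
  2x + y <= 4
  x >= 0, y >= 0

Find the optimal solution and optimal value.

The feasible region has vertices at [(0, 0), (2, 0), (0, 4)].
Checking objective 1x + 2y at each vertex:
  (0, 0): 1*0 + 2*0 = 0
  (2, 0): 1*2 + 2*0 = 2
  (0, 4): 1*0 + 2*4 = 8
Maximum is 8 at (0, 4).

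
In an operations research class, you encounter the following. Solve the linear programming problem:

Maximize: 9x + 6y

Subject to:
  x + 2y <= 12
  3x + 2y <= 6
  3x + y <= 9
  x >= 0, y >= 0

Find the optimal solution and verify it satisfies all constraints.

Feasible vertices: (0, 0), (0, 3), (2, 0)
Objective 9x + 6y at each vertex:
  (0, 0): 0
  (0, 3): 18
  (2, 0): 18
Maximum is 18 at (0, 3).
Verify constraints at (x, y) = (0, 3):
  1*0 + 2*3 = 6 <= 12
  3*0 + 2*3 = 6 <= 6 (active)
  3*0 + 1*3 = 3 <= 9
  x = 0 >= 0, y = 3 >= 0. All constraints satisfied.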